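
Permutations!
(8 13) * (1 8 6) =[0, 8, 2, 3, 4, 5, 1, 7, 13, 9, 10, 11, 12, 6] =(1 8 13 6)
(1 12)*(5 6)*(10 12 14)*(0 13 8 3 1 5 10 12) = [13, 14, 2, 1, 4, 6, 10, 7, 3, 9, 0, 11, 5, 8, 12] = (0 13 8 3 1 14 12 5 6 10)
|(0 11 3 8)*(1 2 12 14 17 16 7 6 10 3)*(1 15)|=14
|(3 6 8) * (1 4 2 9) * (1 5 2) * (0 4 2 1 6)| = 20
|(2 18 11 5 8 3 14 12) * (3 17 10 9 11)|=30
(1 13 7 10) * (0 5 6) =(0 5 6)(1 13 7 10) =[5, 13, 2, 3, 4, 6, 0, 10, 8, 9, 1, 11, 12, 7]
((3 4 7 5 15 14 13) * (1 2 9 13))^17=((1 2 9 13 3 4 7 5 15 14))^17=(1 5 3 2 15 4 9 14 7 13)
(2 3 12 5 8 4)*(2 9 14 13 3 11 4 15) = [0, 1, 11, 12, 9, 8, 6, 7, 15, 14, 10, 4, 5, 3, 13, 2] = (2 11 4 9 14 13 3 12 5 8 15)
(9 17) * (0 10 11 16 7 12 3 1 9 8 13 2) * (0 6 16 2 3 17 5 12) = (0 10 11 2 6 16 7)(1 9 5 12 17 8 13 3) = [10, 9, 6, 1, 4, 12, 16, 0, 13, 5, 11, 2, 17, 3, 14, 15, 7, 8]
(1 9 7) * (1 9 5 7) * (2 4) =(1 5 7 9)(2 4) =[0, 5, 4, 3, 2, 7, 6, 9, 8, 1]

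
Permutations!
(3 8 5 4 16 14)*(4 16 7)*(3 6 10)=[0, 1, 2, 8, 7, 16, 10, 4, 5, 9, 3, 11, 12, 13, 6, 15, 14]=(3 8 5 16 14 6 10)(4 7)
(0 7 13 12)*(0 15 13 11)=(0 7 11)(12 15 13)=[7, 1, 2, 3, 4, 5, 6, 11, 8, 9, 10, 0, 15, 12, 14, 13]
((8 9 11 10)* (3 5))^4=((3 5)(8 9 11 10))^4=(11)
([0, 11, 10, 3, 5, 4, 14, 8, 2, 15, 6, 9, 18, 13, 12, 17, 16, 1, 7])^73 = (1 15 11 17 9)(2 10 6 14 12 18 7 8)(4 5)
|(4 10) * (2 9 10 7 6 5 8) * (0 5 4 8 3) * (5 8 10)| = 6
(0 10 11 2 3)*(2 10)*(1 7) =(0 2 3)(1 7)(10 11) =[2, 7, 3, 0, 4, 5, 6, 1, 8, 9, 11, 10]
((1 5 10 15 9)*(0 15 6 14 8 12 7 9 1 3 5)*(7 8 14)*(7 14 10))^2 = ((0 15 1)(3 5 7 9)(6 14 10)(8 12))^2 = (0 1 15)(3 7)(5 9)(6 10 14)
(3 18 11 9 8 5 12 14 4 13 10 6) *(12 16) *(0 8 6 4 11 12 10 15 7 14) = (0 8 5 16 10 4 13 15 7 14 11 9 6 3 18 12) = [8, 1, 2, 18, 13, 16, 3, 14, 5, 6, 4, 9, 0, 15, 11, 7, 10, 17, 12]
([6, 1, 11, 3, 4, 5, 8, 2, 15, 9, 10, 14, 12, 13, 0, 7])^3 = (0 15 11 6 7 14 8 2)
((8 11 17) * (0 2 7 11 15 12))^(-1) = ((0 2 7 11 17 8 15 12))^(-1) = (0 12 15 8 17 11 7 2)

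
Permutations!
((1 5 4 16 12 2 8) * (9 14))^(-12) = (1 4 12 8 5 16 2)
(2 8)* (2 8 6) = (8)(2 6) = [0, 1, 6, 3, 4, 5, 2, 7, 8]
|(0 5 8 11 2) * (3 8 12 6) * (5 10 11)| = |(0 10 11 2)(3 8 5 12 6)| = 20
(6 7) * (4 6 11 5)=(4 6 7 11 5)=[0, 1, 2, 3, 6, 4, 7, 11, 8, 9, 10, 5]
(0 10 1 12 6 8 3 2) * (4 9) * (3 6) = [10, 12, 0, 2, 9, 5, 8, 7, 6, 4, 1, 11, 3] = (0 10 1 12 3 2)(4 9)(6 8)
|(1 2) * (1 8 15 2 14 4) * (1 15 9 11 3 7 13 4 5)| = |(1 14 5)(2 8 9 11 3 7 13 4 15)| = 9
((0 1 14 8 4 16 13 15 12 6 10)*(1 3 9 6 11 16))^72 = (0 9 10 3 6)(11 13 12 16 15)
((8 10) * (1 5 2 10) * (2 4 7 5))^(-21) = ((1 2 10 8)(4 7 5))^(-21) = (1 8 10 2)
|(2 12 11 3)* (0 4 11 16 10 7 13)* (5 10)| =|(0 4 11 3 2 12 16 5 10 7 13)| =11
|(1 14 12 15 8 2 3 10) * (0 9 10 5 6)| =12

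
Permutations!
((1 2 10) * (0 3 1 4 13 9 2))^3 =((0 3 1)(2 10 4 13 9))^3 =(2 13 10 9 4)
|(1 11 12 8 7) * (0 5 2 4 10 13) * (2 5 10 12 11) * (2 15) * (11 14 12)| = 9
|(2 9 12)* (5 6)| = |(2 9 12)(5 6)| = 6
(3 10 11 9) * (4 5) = (3 10 11 9)(4 5) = [0, 1, 2, 10, 5, 4, 6, 7, 8, 3, 11, 9]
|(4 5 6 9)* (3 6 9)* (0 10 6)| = |(0 10 6 3)(4 5 9)| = 12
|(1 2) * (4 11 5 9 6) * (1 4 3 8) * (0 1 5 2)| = 30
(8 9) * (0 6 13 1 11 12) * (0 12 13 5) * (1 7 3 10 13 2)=[6, 11, 1, 10, 4, 0, 5, 3, 9, 8, 13, 2, 12, 7]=(0 6 5)(1 11 2)(3 10 13 7)(8 9)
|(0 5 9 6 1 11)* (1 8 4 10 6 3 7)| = 28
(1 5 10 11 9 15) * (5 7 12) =[0, 7, 2, 3, 4, 10, 6, 12, 8, 15, 11, 9, 5, 13, 14, 1] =(1 7 12 5 10 11 9 15)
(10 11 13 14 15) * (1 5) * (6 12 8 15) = (1 5)(6 12 8 15 10 11 13 14) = [0, 5, 2, 3, 4, 1, 12, 7, 15, 9, 11, 13, 8, 14, 6, 10]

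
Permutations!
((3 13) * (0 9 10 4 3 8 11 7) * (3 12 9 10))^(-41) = ((0 10 4 12 9 3 13 8 11 7))^(-41) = (0 7 11 8 13 3 9 12 4 10)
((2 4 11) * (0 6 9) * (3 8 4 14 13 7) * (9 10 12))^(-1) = ((0 6 10 12 9)(2 14 13 7 3 8 4 11))^(-1) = (0 9 12 10 6)(2 11 4 8 3 7 13 14)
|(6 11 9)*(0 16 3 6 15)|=|(0 16 3 6 11 9 15)|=7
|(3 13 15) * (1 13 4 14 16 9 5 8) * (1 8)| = |(1 13 15 3 4 14 16 9 5)| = 9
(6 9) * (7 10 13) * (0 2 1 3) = (0 2 1 3)(6 9)(7 10 13) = [2, 3, 1, 0, 4, 5, 9, 10, 8, 6, 13, 11, 12, 7]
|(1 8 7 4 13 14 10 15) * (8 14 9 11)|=|(1 14 10 15)(4 13 9 11 8 7)|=12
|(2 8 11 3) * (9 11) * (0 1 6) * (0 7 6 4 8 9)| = 4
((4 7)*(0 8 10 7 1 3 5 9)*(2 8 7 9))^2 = (0 4 3 2 10)(1 5 8 9 7)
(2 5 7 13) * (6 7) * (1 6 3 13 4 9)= (1 6 7 4 9)(2 5 3 13)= [0, 6, 5, 13, 9, 3, 7, 4, 8, 1, 10, 11, 12, 2]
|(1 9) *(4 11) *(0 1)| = 6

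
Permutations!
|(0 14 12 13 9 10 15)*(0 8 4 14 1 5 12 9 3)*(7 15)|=|(0 1 5 12 13 3)(4 14 9 10 7 15 8)|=42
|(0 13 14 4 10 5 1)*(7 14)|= |(0 13 7 14 4 10 5 1)|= 8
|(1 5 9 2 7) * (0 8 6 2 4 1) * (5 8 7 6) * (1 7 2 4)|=20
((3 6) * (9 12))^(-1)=((3 6)(9 12))^(-1)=(3 6)(9 12)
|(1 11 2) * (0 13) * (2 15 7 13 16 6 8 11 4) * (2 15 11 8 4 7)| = |(0 16 6 4 15 2 1 7 13)| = 9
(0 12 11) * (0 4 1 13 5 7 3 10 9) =(0 12 11 4 1 13 5 7 3 10 9) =[12, 13, 2, 10, 1, 7, 6, 3, 8, 0, 9, 4, 11, 5]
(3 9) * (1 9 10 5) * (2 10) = (1 9 3 2 10 5) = [0, 9, 10, 2, 4, 1, 6, 7, 8, 3, 5]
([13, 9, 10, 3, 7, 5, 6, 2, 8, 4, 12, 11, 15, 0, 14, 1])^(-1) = [13, 15, 7, 3, 9, 5, 6, 4, 8, 1, 2, 11, 10, 0, 14, 12]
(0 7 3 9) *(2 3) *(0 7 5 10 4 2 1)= (0 5 10 4 2 3 9 7 1)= [5, 0, 3, 9, 2, 10, 6, 1, 8, 7, 4]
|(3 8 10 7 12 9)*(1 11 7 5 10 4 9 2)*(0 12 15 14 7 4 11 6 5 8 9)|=|(0 12 2 1 6 5 10 8 11 4)(3 9)(7 15 14)|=30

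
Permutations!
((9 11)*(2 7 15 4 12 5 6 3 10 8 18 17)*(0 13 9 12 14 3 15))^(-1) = (0 7 2 17 18 8 10 3 14 4 15 6 5 12 11 9 13)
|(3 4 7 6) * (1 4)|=|(1 4 7 6 3)|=5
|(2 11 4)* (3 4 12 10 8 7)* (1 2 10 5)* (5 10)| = |(1 2 11 12 10 8 7 3 4 5)| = 10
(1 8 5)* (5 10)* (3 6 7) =[0, 8, 2, 6, 4, 1, 7, 3, 10, 9, 5] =(1 8 10 5)(3 6 7)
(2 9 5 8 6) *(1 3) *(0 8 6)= (0 8)(1 3)(2 9 5 6)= [8, 3, 9, 1, 4, 6, 2, 7, 0, 5]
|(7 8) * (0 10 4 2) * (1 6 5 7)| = 20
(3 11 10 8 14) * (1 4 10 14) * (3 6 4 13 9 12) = (1 13 9 12 3 11 14 6 4 10 8) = [0, 13, 2, 11, 10, 5, 4, 7, 1, 12, 8, 14, 3, 9, 6]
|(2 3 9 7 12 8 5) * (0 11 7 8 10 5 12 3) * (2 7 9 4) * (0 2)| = 10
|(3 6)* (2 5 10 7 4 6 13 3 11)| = |(2 5 10 7 4 6 11)(3 13)| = 14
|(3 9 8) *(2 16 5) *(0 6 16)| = |(0 6 16 5 2)(3 9 8)| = 15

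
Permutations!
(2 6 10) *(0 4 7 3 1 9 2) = (0 4 7 3 1 9 2 6 10) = [4, 9, 6, 1, 7, 5, 10, 3, 8, 2, 0]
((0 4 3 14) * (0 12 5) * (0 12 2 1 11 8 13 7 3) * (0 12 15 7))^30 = (0 15 2 13 5 14 8 12 3 11 4 7 1)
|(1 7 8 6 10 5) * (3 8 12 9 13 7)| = |(1 3 8 6 10 5)(7 12 9 13)| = 12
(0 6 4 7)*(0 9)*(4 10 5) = (0 6 10 5 4 7 9) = [6, 1, 2, 3, 7, 4, 10, 9, 8, 0, 5]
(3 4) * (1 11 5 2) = (1 11 5 2)(3 4) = [0, 11, 1, 4, 3, 2, 6, 7, 8, 9, 10, 5]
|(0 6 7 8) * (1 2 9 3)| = 4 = |(0 6 7 8)(1 2 9 3)|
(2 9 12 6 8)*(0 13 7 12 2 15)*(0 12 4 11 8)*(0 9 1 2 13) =(1 2)(4 11 8 15 12 6 9 13 7) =[0, 2, 1, 3, 11, 5, 9, 4, 15, 13, 10, 8, 6, 7, 14, 12]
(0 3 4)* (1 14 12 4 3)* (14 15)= (0 1 15 14 12 4)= [1, 15, 2, 3, 0, 5, 6, 7, 8, 9, 10, 11, 4, 13, 12, 14]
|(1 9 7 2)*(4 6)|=4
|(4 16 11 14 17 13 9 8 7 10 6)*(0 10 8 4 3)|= |(0 10 6 3)(4 16 11 14 17 13 9)(7 8)|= 28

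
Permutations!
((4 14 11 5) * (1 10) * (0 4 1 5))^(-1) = ((0 4 14 11)(1 10 5))^(-1) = (0 11 14 4)(1 5 10)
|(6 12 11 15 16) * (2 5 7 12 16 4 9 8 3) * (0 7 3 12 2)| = 30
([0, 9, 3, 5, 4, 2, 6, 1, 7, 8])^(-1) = (1 7 8 9)(2 5 3)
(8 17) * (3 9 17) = (3 9 17 8) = [0, 1, 2, 9, 4, 5, 6, 7, 3, 17, 10, 11, 12, 13, 14, 15, 16, 8]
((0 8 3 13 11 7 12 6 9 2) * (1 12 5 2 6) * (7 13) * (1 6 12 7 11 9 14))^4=(0 13 14 2 11 6 5 3 12 7 8 9 1)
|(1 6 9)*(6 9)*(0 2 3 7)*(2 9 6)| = |(0 9 1 6 2 3 7)| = 7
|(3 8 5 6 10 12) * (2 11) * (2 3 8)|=|(2 11 3)(5 6 10 12 8)|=15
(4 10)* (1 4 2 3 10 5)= (1 4 5)(2 3 10)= [0, 4, 3, 10, 5, 1, 6, 7, 8, 9, 2]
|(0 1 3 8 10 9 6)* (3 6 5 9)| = 6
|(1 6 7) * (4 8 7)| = |(1 6 4 8 7)| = 5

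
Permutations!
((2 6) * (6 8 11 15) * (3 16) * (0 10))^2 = ((0 10)(2 8 11 15 6)(3 16))^2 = (16)(2 11 6 8 15)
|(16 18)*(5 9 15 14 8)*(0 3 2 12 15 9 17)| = 18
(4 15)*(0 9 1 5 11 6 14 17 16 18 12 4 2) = (0 9 1 5 11 6 14 17 16 18 12 4 15 2) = [9, 5, 0, 3, 15, 11, 14, 7, 8, 1, 10, 6, 4, 13, 17, 2, 18, 16, 12]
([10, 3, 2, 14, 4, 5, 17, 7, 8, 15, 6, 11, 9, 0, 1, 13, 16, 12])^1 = [10, 3, 2, 14, 4, 5, 17, 7, 8, 15, 6, 11, 9, 0, 1, 13, 16, 12]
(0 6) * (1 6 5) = (0 5 1 6) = [5, 6, 2, 3, 4, 1, 0]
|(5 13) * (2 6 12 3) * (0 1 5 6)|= |(0 1 5 13 6 12 3 2)|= 8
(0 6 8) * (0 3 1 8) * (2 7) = (0 6)(1 8 3)(2 7) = [6, 8, 7, 1, 4, 5, 0, 2, 3]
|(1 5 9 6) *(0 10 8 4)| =|(0 10 8 4)(1 5 9 6)| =4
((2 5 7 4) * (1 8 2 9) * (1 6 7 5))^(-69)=(4 7 6 9)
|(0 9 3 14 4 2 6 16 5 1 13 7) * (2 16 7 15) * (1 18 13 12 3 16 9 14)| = |(0 14 4 9 16 5 18 13 15 2 6 7)(1 12 3)| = 12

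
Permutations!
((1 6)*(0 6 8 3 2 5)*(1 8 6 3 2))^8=(0 3 1 6 8 2 5)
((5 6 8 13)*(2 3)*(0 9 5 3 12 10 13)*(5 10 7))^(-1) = (0 8 6 5 7 12 2 3 13 10 9)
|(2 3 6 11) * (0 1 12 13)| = 4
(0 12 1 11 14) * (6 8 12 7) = (0 7 6 8 12 1 11 14) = [7, 11, 2, 3, 4, 5, 8, 6, 12, 9, 10, 14, 1, 13, 0]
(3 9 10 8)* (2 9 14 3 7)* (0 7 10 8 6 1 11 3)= (0 7 2 9 8 10 6 1 11 3 14)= [7, 11, 9, 14, 4, 5, 1, 2, 10, 8, 6, 3, 12, 13, 0]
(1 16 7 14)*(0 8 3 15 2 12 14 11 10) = (0 8 3 15 2 12 14 1 16 7 11 10) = [8, 16, 12, 15, 4, 5, 6, 11, 3, 9, 0, 10, 14, 13, 1, 2, 7]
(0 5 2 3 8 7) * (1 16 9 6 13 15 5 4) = [4, 16, 3, 8, 1, 2, 13, 0, 7, 6, 10, 11, 12, 15, 14, 5, 9] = (0 4 1 16 9 6 13 15 5 2 3 8 7)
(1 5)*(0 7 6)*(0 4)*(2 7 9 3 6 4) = (0 9 3 6 2 7 4)(1 5) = [9, 5, 7, 6, 0, 1, 2, 4, 8, 3]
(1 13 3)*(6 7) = (1 13 3)(6 7) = [0, 13, 2, 1, 4, 5, 7, 6, 8, 9, 10, 11, 12, 3]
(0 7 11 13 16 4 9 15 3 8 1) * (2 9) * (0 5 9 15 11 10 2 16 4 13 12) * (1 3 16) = (0 7 10 2 15 16 13 4 1 5 9 11 12)(3 8) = [7, 5, 15, 8, 1, 9, 6, 10, 3, 11, 2, 12, 0, 4, 14, 16, 13]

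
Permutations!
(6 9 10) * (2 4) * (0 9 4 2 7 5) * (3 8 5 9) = (0 3 8 5)(4 7 9 10 6) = [3, 1, 2, 8, 7, 0, 4, 9, 5, 10, 6]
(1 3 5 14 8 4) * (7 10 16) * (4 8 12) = (1 3 5 14 12 4)(7 10 16) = [0, 3, 2, 5, 1, 14, 6, 10, 8, 9, 16, 11, 4, 13, 12, 15, 7]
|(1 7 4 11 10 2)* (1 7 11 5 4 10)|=6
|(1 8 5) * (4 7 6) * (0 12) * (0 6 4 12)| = 6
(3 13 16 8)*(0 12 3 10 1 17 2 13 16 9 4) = (0 12 3 16 8 10 1 17 2 13 9 4) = [12, 17, 13, 16, 0, 5, 6, 7, 10, 4, 1, 11, 3, 9, 14, 15, 8, 2]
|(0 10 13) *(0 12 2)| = 5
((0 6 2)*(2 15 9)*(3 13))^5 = ((0 6 15 9 2)(3 13))^5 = (15)(3 13)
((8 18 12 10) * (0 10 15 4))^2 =((0 10 8 18 12 15 4))^2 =(0 8 12 4 10 18 15)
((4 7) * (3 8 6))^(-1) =(3 6 8)(4 7)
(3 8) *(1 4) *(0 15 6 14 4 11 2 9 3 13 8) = (0 15 6 14 4 1 11 2 9 3)(8 13) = [15, 11, 9, 0, 1, 5, 14, 7, 13, 3, 10, 2, 12, 8, 4, 6]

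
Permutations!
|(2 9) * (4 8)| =2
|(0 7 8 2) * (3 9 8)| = 6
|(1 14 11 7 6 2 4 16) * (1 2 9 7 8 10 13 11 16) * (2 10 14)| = |(1 2 4)(6 9 7)(8 14 16 10 13 11)| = 6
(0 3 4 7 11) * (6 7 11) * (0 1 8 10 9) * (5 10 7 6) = (0 3 4 11 1 8 7 5 10 9) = [3, 8, 2, 4, 11, 10, 6, 5, 7, 0, 9, 1]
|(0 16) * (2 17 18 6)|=|(0 16)(2 17 18 6)|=4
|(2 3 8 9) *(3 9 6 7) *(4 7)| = |(2 9)(3 8 6 4 7)| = 10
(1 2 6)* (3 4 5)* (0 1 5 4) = (0 1 2 6 5 3) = [1, 2, 6, 0, 4, 3, 5]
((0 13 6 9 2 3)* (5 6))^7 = ((0 13 5 6 9 2 3))^7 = (13)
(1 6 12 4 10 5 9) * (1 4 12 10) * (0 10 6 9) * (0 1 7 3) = [10, 9, 2, 0, 7, 1, 6, 3, 8, 4, 5, 11, 12] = (12)(0 10 5 1 9 4 7 3)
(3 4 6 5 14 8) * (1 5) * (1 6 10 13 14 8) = (1 5 8 3 4 10 13 14) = [0, 5, 2, 4, 10, 8, 6, 7, 3, 9, 13, 11, 12, 14, 1]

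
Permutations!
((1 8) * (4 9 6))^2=((1 8)(4 9 6))^2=(4 6 9)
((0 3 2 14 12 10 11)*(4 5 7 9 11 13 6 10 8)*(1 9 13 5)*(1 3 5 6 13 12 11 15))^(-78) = (15)(0 7 8 3 14)(2 11 5 12 4)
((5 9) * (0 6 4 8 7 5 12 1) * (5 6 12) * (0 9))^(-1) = ((0 12 1 9 5)(4 8 7 6))^(-1) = (0 5 9 1 12)(4 6 7 8)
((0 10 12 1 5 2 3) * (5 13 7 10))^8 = ((0 5 2 3)(1 13 7 10 12))^8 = (1 10 13 12 7)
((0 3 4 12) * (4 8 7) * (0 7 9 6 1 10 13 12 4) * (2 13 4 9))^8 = (0 3 8 2 13 12 7)(1 9 10 6 4)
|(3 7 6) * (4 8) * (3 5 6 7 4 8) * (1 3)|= 6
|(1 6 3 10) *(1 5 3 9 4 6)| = 3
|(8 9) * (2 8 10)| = 4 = |(2 8 9 10)|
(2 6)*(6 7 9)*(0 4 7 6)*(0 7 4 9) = [9, 1, 6, 3, 4, 5, 2, 0, 8, 7] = (0 9 7)(2 6)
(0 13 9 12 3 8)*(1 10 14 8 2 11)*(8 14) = (14)(0 13 9 12 3 2 11 1 10 8) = [13, 10, 11, 2, 4, 5, 6, 7, 0, 12, 8, 1, 3, 9, 14]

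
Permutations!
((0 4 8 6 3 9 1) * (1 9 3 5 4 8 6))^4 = (9)(0 8 1)(4 6 5)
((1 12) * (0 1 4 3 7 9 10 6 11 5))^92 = (0 3 6 1 7 11 12 9 5 4 10)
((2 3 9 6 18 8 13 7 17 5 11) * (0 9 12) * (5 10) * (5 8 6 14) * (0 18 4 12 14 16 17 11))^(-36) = (18)(0 17 13 2 5 16 8 11 14 9 10 7 3)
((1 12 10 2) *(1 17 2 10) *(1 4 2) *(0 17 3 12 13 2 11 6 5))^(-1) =(0 5 6 11 4 12 3 2 13 1 17)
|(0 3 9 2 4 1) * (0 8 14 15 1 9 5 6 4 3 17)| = 12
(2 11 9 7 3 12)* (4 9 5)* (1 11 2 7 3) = [0, 11, 2, 12, 9, 4, 6, 1, 8, 3, 10, 5, 7] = (1 11 5 4 9 3 12 7)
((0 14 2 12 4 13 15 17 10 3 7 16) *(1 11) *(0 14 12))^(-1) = (0 2 14 16 7 3 10 17 15 13 4 12)(1 11)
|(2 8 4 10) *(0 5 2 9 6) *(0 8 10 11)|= 9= |(0 5 2 10 9 6 8 4 11)|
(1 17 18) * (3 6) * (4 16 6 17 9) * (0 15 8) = (0 15 8)(1 9 4 16 6 3 17 18) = [15, 9, 2, 17, 16, 5, 3, 7, 0, 4, 10, 11, 12, 13, 14, 8, 6, 18, 1]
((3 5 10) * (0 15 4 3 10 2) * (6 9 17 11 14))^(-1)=((0 15 4 3 5 2)(6 9 17 11 14))^(-1)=(0 2 5 3 4 15)(6 14 11 17 9)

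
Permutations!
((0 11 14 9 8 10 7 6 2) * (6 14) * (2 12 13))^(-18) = (7 9 10 14 8)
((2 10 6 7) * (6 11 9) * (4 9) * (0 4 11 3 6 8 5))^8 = (11)(0 8 4 5 9)(2 6 10 7 3)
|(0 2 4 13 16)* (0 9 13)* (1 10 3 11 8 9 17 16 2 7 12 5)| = |(0 7 12 5 1 10 3 11 8 9 13 2 4)(16 17)| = 26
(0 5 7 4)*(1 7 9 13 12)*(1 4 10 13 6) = [5, 7, 2, 3, 0, 9, 1, 10, 8, 6, 13, 11, 4, 12] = (0 5 9 6 1 7 10 13 12 4)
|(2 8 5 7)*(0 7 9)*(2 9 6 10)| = 15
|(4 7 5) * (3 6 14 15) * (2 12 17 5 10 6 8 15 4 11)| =|(2 12 17 5 11)(3 8 15)(4 7 10 6 14)| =15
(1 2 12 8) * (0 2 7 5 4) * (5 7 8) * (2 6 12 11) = (0 6 12 5 4)(1 8)(2 11) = [6, 8, 11, 3, 0, 4, 12, 7, 1, 9, 10, 2, 5]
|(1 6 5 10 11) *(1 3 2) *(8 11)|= 8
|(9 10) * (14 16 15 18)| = 4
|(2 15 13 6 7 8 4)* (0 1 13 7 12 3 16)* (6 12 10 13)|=|(0 1 6 10 13 12 3 16)(2 15 7 8 4)|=40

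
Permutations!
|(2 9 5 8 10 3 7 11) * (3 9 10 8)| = |(2 10 9 5 3 7 11)| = 7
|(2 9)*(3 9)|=3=|(2 3 9)|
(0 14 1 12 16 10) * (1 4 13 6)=(0 14 4 13 6 1 12 16 10)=[14, 12, 2, 3, 13, 5, 1, 7, 8, 9, 0, 11, 16, 6, 4, 15, 10]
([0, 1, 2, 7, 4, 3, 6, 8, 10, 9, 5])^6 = [0, 1, 2, 7, 4, 3, 6, 8, 10, 9, 5]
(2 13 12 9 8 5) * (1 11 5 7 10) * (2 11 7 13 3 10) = (1 7 2 3 10)(5 11)(8 13 12 9) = [0, 7, 3, 10, 4, 11, 6, 2, 13, 8, 1, 5, 9, 12]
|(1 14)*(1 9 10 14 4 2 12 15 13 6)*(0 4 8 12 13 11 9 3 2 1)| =|(0 4 1 8 12 15 11 9 10 14 3 2 13 6)| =14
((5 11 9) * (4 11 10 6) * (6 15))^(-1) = ((4 11 9 5 10 15 6))^(-1) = (4 6 15 10 5 9 11)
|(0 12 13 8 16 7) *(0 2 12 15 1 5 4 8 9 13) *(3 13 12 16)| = 30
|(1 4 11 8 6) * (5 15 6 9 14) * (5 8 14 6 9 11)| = |(1 4 5 15 9 6)(8 11 14)| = 6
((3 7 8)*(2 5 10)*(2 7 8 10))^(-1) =(2 5)(3 8)(7 10)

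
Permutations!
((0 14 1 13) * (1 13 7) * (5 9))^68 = (0 13 14)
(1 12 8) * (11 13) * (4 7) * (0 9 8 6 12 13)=(0 9 8 1 13 11)(4 7)(6 12)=[9, 13, 2, 3, 7, 5, 12, 4, 1, 8, 10, 0, 6, 11]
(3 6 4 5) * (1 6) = (1 6 4 5 3) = [0, 6, 2, 1, 5, 3, 4]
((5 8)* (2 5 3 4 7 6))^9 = ((2 5 8 3 4 7 6))^9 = (2 8 4 6 5 3 7)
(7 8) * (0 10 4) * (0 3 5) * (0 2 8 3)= (0 10 4)(2 8 7 3 5)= [10, 1, 8, 5, 0, 2, 6, 3, 7, 9, 4]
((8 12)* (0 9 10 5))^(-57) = ((0 9 10 5)(8 12))^(-57) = (0 5 10 9)(8 12)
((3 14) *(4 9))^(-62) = (14)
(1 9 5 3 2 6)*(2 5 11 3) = [0, 9, 6, 5, 4, 2, 1, 7, 8, 11, 10, 3] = (1 9 11 3 5 2 6)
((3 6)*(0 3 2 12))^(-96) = (0 12 2 6 3)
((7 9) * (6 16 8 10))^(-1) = (6 10 8 16)(7 9)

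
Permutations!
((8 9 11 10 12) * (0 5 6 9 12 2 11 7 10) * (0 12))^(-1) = ((0 5 6 9 7 10 2 11 12 8))^(-1) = (0 8 12 11 2 10 7 9 6 5)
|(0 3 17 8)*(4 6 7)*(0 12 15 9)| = 21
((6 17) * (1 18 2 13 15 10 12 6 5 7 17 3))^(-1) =((1 18 2 13 15 10 12 6 3)(5 7 17))^(-1) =(1 3 6 12 10 15 13 2 18)(5 17 7)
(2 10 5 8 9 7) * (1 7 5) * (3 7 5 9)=(1 5 8 3 7 2 10)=[0, 5, 10, 7, 4, 8, 6, 2, 3, 9, 1]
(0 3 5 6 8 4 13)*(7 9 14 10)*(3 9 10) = (0 9 14 3 5 6 8 4 13)(7 10) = [9, 1, 2, 5, 13, 6, 8, 10, 4, 14, 7, 11, 12, 0, 3]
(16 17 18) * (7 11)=(7 11)(16 17 18)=[0, 1, 2, 3, 4, 5, 6, 11, 8, 9, 10, 7, 12, 13, 14, 15, 17, 18, 16]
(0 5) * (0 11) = (0 5 11) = [5, 1, 2, 3, 4, 11, 6, 7, 8, 9, 10, 0]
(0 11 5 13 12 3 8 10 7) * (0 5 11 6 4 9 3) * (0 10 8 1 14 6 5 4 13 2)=(0 5 2)(1 14 6 13 12 10 7 4 9 3)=[5, 14, 0, 1, 9, 2, 13, 4, 8, 3, 7, 11, 10, 12, 6]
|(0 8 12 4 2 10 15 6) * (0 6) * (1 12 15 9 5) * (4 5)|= |(0 8 15)(1 12 5)(2 10 9 4)|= 12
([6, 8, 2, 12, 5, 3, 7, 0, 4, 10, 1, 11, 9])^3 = (1 5 9 8 3 10 4 12)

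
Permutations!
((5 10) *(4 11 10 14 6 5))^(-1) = (4 10 11)(5 6 14)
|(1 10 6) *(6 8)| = 4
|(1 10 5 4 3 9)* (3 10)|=3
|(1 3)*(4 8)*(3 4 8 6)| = |(8)(1 4 6 3)| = 4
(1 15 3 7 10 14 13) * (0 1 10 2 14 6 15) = (0 1)(2 14 13 10 6 15 3 7) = [1, 0, 14, 7, 4, 5, 15, 2, 8, 9, 6, 11, 12, 10, 13, 3]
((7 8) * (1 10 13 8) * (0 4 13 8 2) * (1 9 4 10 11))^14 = ((0 10 8 7 9 4 13 2)(1 11))^14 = (0 13 9 8)(2 4 7 10)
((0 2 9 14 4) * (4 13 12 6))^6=(0 6 13 9)(2 4 12 14)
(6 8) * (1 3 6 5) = [0, 3, 2, 6, 4, 1, 8, 7, 5] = (1 3 6 8 5)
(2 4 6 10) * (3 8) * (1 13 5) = [0, 13, 4, 8, 6, 1, 10, 7, 3, 9, 2, 11, 12, 5] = (1 13 5)(2 4 6 10)(3 8)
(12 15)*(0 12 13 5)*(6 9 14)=(0 12 15 13 5)(6 9 14)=[12, 1, 2, 3, 4, 0, 9, 7, 8, 14, 10, 11, 15, 5, 6, 13]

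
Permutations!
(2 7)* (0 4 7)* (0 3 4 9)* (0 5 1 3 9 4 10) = [4, 3, 9, 10, 7, 1, 6, 2, 8, 5, 0] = (0 4 7 2 9 5 1 3 10)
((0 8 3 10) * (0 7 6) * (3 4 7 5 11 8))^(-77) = (0 11 6 5 7 10 4 3 8)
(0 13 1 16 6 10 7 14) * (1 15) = (0 13 15 1 16 6 10 7 14) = [13, 16, 2, 3, 4, 5, 10, 14, 8, 9, 7, 11, 12, 15, 0, 1, 6]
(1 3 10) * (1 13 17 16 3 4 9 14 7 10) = (1 4 9 14 7 10 13 17 16 3) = [0, 4, 2, 1, 9, 5, 6, 10, 8, 14, 13, 11, 12, 17, 7, 15, 3, 16]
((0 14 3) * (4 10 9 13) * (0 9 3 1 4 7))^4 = (0 10 7 4 13 1 9 14 3)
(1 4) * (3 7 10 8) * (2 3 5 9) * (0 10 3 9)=(0 10 8 5)(1 4)(2 9)(3 7)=[10, 4, 9, 7, 1, 0, 6, 3, 5, 2, 8]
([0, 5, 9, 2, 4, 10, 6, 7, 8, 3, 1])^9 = (10)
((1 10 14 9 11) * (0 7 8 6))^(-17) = (0 6 8 7)(1 9 10 11 14)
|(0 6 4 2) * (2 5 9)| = 6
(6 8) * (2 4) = (2 4)(6 8) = [0, 1, 4, 3, 2, 5, 8, 7, 6]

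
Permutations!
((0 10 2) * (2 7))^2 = (0 7)(2 10)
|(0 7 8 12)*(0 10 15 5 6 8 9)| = 6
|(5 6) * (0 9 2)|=|(0 9 2)(5 6)|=6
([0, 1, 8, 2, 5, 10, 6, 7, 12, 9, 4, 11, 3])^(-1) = [0, 1, 3, 12, 10, 4, 6, 7, 2, 9, 5, 11, 8]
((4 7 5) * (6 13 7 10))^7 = ((4 10 6 13 7 5))^7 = (4 10 6 13 7 5)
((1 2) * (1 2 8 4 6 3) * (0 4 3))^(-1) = ((0 4 6)(1 8 3))^(-1) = (0 6 4)(1 3 8)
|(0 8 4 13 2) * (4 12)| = |(0 8 12 4 13 2)| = 6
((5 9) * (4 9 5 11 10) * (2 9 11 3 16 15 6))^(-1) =((2 9 3 16 15 6)(4 11 10))^(-1) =(2 6 15 16 3 9)(4 10 11)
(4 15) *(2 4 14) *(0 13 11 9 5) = (0 13 11 9 5)(2 4 15 14) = [13, 1, 4, 3, 15, 0, 6, 7, 8, 5, 10, 9, 12, 11, 2, 14]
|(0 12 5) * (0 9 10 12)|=|(5 9 10 12)|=4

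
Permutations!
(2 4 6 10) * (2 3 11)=(2 4 6 10 3 11)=[0, 1, 4, 11, 6, 5, 10, 7, 8, 9, 3, 2]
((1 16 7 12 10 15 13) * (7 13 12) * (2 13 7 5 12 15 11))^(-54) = (16)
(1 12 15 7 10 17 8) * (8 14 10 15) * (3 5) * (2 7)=(1 12 8)(2 7 15)(3 5)(10 17 14)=[0, 12, 7, 5, 4, 3, 6, 15, 1, 9, 17, 11, 8, 13, 10, 2, 16, 14]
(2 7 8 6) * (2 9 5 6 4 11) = [0, 1, 7, 3, 11, 6, 9, 8, 4, 5, 10, 2] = (2 7 8 4 11)(5 6 9)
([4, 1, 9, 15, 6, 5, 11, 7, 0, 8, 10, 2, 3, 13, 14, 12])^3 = (15)(0 11 8 6 9 4 2)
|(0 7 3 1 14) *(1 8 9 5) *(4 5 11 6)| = 11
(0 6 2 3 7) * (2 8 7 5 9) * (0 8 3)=(0 6 3 5 9 2)(7 8)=[6, 1, 0, 5, 4, 9, 3, 8, 7, 2]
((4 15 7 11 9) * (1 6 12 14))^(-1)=((1 6 12 14)(4 15 7 11 9))^(-1)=(1 14 12 6)(4 9 11 7 15)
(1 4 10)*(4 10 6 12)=(1 10)(4 6 12)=[0, 10, 2, 3, 6, 5, 12, 7, 8, 9, 1, 11, 4]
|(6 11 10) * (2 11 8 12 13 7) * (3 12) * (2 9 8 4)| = |(2 11 10 6 4)(3 12 13 7 9 8)| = 30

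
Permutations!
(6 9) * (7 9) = (6 7 9) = [0, 1, 2, 3, 4, 5, 7, 9, 8, 6]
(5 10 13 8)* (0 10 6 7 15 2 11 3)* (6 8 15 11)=(0 10 13 15 2 6 7 11 3)(5 8)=[10, 1, 6, 0, 4, 8, 7, 11, 5, 9, 13, 3, 12, 15, 14, 2]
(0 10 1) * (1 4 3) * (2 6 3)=(0 10 4 2 6 3 1)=[10, 0, 6, 1, 2, 5, 3, 7, 8, 9, 4]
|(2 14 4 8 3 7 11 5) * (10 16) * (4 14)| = 14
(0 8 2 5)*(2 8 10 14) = [10, 1, 5, 3, 4, 0, 6, 7, 8, 9, 14, 11, 12, 13, 2] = (0 10 14 2 5)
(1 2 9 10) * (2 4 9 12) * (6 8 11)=(1 4 9 10)(2 12)(6 8 11)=[0, 4, 12, 3, 9, 5, 8, 7, 11, 10, 1, 6, 2]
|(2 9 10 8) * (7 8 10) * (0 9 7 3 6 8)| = |(10)(0 9 3 6 8 2 7)| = 7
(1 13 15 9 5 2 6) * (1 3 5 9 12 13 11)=(1 11)(2 6 3 5)(12 13 15)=[0, 11, 6, 5, 4, 2, 3, 7, 8, 9, 10, 1, 13, 15, 14, 12]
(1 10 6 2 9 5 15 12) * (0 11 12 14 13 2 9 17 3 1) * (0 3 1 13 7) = (0 11 12 3 13 2 17 1 10 6 9 5 15 14 7) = [11, 10, 17, 13, 4, 15, 9, 0, 8, 5, 6, 12, 3, 2, 7, 14, 16, 1]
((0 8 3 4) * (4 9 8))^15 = (9)(0 4)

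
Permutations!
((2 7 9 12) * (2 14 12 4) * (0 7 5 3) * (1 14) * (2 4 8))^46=((0 7 9 8 2 5 3)(1 14 12))^46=(0 2 7 5 9 3 8)(1 14 12)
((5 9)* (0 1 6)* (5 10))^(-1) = ((0 1 6)(5 9 10))^(-1) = (0 6 1)(5 10 9)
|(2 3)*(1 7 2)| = 4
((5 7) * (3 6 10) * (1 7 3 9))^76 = ((1 7 5 3 6 10 9))^76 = (1 9 10 6 3 5 7)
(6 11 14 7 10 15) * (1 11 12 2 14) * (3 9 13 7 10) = (1 11)(2 14 10 15 6 12)(3 9 13 7) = [0, 11, 14, 9, 4, 5, 12, 3, 8, 13, 15, 1, 2, 7, 10, 6]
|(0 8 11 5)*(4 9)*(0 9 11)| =4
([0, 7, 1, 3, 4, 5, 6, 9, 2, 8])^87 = (1 9 2 7 8)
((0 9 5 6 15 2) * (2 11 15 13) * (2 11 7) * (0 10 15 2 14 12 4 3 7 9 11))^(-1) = (0 13 6 5 9 15 10 2 11)(3 4 12 14 7)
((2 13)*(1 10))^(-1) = (1 10)(2 13)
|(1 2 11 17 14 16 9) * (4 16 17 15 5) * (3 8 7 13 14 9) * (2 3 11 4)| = |(1 3 8 7 13 14 17 9)(2 4 16 11 15 5)| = 24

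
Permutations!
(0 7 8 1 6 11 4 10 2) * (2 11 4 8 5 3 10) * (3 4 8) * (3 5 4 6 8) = (0 7 4 2)(1 8)(3 10 11 5 6) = [7, 8, 0, 10, 2, 6, 3, 4, 1, 9, 11, 5]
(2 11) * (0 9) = (0 9)(2 11) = [9, 1, 11, 3, 4, 5, 6, 7, 8, 0, 10, 2]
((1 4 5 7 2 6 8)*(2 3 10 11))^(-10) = (11)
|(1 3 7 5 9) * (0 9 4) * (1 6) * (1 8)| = 9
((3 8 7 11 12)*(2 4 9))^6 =(3 8 7 11 12) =((2 4 9)(3 8 7 11 12))^6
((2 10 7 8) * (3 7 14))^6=((2 10 14 3 7 8))^6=(14)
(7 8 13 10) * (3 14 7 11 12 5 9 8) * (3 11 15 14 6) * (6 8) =(3 8 13 10 15 14 7 11 12 5 9 6) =[0, 1, 2, 8, 4, 9, 3, 11, 13, 6, 15, 12, 5, 10, 7, 14]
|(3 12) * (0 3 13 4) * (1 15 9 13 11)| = 9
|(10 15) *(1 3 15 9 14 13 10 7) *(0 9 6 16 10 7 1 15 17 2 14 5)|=24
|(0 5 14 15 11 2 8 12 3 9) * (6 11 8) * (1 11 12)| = 12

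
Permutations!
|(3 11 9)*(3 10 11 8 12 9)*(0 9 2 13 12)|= |(0 9 10 11 3 8)(2 13 12)|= 6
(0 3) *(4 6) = [3, 1, 2, 0, 6, 5, 4] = (0 3)(4 6)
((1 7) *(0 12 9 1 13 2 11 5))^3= (0 1 2)(5 9 13)(7 11 12)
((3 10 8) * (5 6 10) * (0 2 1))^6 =((0 2 1)(3 5 6 10 8))^6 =(3 5 6 10 8)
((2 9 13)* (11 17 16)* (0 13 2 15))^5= ((0 13 15)(2 9)(11 17 16))^5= (0 15 13)(2 9)(11 16 17)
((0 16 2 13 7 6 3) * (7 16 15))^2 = (0 7 3 15 6)(2 16 13) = ((0 15 7 6 3)(2 13 16))^2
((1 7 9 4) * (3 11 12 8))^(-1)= ((1 7 9 4)(3 11 12 8))^(-1)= (1 4 9 7)(3 8 12 11)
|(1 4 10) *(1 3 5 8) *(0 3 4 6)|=6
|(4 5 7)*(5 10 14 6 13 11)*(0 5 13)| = 14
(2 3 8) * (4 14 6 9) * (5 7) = (2 3 8)(4 14 6 9)(5 7) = [0, 1, 3, 8, 14, 7, 9, 5, 2, 4, 10, 11, 12, 13, 6]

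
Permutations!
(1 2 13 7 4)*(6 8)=(1 2 13 7 4)(6 8)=[0, 2, 13, 3, 1, 5, 8, 4, 6, 9, 10, 11, 12, 7]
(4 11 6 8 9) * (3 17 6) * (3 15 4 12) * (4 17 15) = (3 15 17 6 8 9 12)(4 11) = [0, 1, 2, 15, 11, 5, 8, 7, 9, 12, 10, 4, 3, 13, 14, 17, 16, 6]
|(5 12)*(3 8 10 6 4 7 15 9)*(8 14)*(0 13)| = 18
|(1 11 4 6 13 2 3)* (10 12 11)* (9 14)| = |(1 10 12 11 4 6 13 2 3)(9 14)| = 18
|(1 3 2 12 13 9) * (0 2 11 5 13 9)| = 9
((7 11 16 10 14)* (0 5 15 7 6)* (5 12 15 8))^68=(0 16 12 10 15 14 7 6 11)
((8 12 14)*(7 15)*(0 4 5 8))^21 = ((0 4 5 8 12 14)(7 15))^21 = (0 8)(4 12)(5 14)(7 15)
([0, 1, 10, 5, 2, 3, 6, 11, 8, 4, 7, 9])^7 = (2 10 7 11 9 4)(3 5)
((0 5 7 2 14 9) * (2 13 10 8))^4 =(0 10 9 13 14 7 2 5 8)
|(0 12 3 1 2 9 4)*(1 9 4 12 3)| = 7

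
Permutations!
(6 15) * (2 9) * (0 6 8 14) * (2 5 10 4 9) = (0 6 15 8 14)(4 9 5 10) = [6, 1, 2, 3, 9, 10, 15, 7, 14, 5, 4, 11, 12, 13, 0, 8]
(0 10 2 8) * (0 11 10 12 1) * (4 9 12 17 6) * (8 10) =(0 17 6 4 9 12 1)(2 10)(8 11) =[17, 0, 10, 3, 9, 5, 4, 7, 11, 12, 2, 8, 1, 13, 14, 15, 16, 6]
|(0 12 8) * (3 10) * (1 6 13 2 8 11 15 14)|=|(0 12 11 15 14 1 6 13 2 8)(3 10)|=10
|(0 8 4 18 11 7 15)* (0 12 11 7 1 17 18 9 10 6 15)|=13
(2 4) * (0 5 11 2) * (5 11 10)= (0 11 2 4)(5 10)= [11, 1, 4, 3, 0, 10, 6, 7, 8, 9, 5, 2]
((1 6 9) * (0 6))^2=(0 9)(1 6)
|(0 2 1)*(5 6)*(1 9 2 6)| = 4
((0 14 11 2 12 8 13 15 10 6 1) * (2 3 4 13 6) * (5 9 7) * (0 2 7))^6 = (0 15 14 10 11 7 3 5 4 9 13)(1 2 12 8 6)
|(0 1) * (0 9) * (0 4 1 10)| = 6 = |(0 10)(1 9 4)|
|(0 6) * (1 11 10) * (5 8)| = 6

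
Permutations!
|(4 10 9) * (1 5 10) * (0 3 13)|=15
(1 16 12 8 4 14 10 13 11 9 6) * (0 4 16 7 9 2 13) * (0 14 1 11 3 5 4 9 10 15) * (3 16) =(0 9 6 11 2 13 16 12 8 3 5 4 1 7 10 14 15) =[9, 7, 13, 5, 1, 4, 11, 10, 3, 6, 14, 2, 8, 16, 15, 0, 12]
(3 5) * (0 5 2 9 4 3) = (0 5)(2 9 4 3) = [5, 1, 9, 2, 3, 0, 6, 7, 8, 4]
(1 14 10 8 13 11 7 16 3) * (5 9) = (1 14 10 8 13 11 7 16 3)(5 9) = [0, 14, 2, 1, 4, 9, 6, 16, 13, 5, 8, 7, 12, 11, 10, 15, 3]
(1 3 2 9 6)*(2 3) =(1 2 9 6) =[0, 2, 9, 3, 4, 5, 1, 7, 8, 6]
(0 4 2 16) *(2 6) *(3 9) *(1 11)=(0 4 6 2 16)(1 11)(3 9)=[4, 11, 16, 9, 6, 5, 2, 7, 8, 3, 10, 1, 12, 13, 14, 15, 0]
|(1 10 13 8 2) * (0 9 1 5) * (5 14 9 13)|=|(0 13 8 2 14 9 1 10 5)|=9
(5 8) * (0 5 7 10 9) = (0 5 8 7 10 9) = [5, 1, 2, 3, 4, 8, 6, 10, 7, 0, 9]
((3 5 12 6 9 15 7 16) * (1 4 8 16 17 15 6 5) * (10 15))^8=(17)(1 16 4 3 8)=((1 4 8 16 3)(5 12)(6 9)(7 17 10 15))^8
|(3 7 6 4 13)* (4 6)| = |(3 7 4 13)| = 4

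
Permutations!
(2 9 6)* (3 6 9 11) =(2 11 3 6) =[0, 1, 11, 6, 4, 5, 2, 7, 8, 9, 10, 3]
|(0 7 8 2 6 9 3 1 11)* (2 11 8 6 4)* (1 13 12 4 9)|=6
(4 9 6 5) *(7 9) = (4 7 9 6 5) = [0, 1, 2, 3, 7, 4, 5, 9, 8, 6]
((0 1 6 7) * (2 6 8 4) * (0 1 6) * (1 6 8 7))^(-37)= ((0 8 4 2)(1 7 6))^(-37)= (0 2 4 8)(1 6 7)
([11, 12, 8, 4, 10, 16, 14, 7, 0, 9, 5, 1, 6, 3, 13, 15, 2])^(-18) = [5, 2, 4, 12, 6, 13, 0, 7, 10, 9, 14, 16, 8, 1, 11, 15, 3]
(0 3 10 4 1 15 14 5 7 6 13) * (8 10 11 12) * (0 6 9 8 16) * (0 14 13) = (0 3 11 12 16 14 5 7 9 8 10 4 1 15 13 6) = [3, 15, 2, 11, 1, 7, 0, 9, 10, 8, 4, 12, 16, 6, 5, 13, 14]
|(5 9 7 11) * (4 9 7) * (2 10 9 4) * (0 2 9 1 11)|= 7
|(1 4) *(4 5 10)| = 4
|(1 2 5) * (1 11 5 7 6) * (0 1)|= 10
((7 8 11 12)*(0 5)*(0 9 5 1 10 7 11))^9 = (0 8 7 10 1)(5 9)(11 12)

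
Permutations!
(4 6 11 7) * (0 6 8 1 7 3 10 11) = (0 6)(1 7 4 8)(3 10 11) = [6, 7, 2, 10, 8, 5, 0, 4, 1, 9, 11, 3]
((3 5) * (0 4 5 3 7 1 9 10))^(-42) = (10)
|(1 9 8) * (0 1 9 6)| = 6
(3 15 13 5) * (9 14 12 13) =(3 15 9 14 12 13 5) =[0, 1, 2, 15, 4, 3, 6, 7, 8, 14, 10, 11, 13, 5, 12, 9]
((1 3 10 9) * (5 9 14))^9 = (1 14)(3 5)(9 10)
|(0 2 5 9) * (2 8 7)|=6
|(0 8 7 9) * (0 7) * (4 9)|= |(0 8)(4 9 7)|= 6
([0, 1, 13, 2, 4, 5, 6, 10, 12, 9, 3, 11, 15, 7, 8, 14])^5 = (8 12 15 14)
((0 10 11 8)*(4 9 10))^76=(0 11 9)(4 8 10)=((0 4 9 10 11 8))^76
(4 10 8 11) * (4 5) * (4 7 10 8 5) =(4 8 11)(5 7 10) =[0, 1, 2, 3, 8, 7, 6, 10, 11, 9, 5, 4]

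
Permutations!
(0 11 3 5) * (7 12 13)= [11, 1, 2, 5, 4, 0, 6, 12, 8, 9, 10, 3, 13, 7]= (0 11 3 5)(7 12 13)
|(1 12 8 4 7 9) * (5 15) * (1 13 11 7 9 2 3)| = 10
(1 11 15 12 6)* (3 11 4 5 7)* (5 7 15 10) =(1 4 7 3 11 10 5 15 12 6) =[0, 4, 2, 11, 7, 15, 1, 3, 8, 9, 5, 10, 6, 13, 14, 12]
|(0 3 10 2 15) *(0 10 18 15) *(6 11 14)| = 6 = |(0 3 18 15 10 2)(6 11 14)|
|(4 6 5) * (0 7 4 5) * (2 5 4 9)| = 7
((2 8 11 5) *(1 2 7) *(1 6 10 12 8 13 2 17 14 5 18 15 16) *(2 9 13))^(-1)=(1 16 15 18 11 8 12 10 6 7 5 14 17)(9 13)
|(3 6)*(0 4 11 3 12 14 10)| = 8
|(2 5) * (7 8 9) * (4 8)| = |(2 5)(4 8 9 7)| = 4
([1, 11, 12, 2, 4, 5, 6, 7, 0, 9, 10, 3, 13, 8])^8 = (13)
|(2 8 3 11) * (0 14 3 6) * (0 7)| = |(0 14 3 11 2 8 6 7)| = 8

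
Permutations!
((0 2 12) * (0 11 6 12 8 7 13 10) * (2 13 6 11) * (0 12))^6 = ((0 13 10 12 2 8 7 6))^6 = (0 7 2 10)(6 8 12 13)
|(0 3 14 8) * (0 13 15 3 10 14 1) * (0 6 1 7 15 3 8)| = 30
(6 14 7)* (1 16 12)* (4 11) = (1 16 12)(4 11)(6 14 7) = [0, 16, 2, 3, 11, 5, 14, 6, 8, 9, 10, 4, 1, 13, 7, 15, 12]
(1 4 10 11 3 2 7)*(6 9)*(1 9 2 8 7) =[0, 4, 1, 8, 10, 5, 2, 9, 7, 6, 11, 3] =(1 4 10 11 3 8 7 9 6 2)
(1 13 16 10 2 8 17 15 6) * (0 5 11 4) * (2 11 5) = [2, 13, 8, 3, 0, 5, 1, 7, 17, 9, 11, 4, 12, 16, 14, 6, 10, 15] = (0 2 8 17 15 6 1 13 16 10 11 4)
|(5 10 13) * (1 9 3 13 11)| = |(1 9 3 13 5 10 11)| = 7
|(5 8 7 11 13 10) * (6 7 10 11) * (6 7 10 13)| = 6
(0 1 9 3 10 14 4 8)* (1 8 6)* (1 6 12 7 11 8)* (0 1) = (1 9 3 10 14 4 12 7 11 8) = [0, 9, 2, 10, 12, 5, 6, 11, 1, 3, 14, 8, 7, 13, 4]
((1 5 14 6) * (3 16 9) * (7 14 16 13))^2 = (1 16 3 7 6 5 9 13 14)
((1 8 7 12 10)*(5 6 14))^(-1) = ((1 8 7 12 10)(5 6 14))^(-1) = (1 10 12 7 8)(5 14 6)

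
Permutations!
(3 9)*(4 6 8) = (3 9)(4 6 8) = [0, 1, 2, 9, 6, 5, 8, 7, 4, 3]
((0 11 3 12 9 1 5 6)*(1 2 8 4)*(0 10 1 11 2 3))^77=(0 8 11 2 4)(1 5 6 10)(3 9 12)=((0 2 8 4 11)(1 5 6 10)(3 12 9))^77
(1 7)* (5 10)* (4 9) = (1 7)(4 9)(5 10) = [0, 7, 2, 3, 9, 10, 6, 1, 8, 4, 5]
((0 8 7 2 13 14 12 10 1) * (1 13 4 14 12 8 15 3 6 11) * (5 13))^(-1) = (0 1 11 6 3 15)(2 7 8 14 4)(5 10 12 13)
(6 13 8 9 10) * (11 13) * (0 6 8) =(0 6 11 13)(8 9 10) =[6, 1, 2, 3, 4, 5, 11, 7, 9, 10, 8, 13, 12, 0]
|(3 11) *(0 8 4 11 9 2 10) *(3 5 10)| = |(0 8 4 11 5 10)(2 3 9)| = 6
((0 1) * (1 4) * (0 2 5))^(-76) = (0 5 2 1 4)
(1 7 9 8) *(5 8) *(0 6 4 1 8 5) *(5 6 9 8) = [9, 7, 2, 3, 1, 6, 4, 8, 5, 0] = (0 9)(1 7 8 5 6 4)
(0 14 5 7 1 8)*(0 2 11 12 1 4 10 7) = (0 14 5)(1 8 2 11 12)(4 10 7) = [14, 8, 11, 3, 10, 0, 6, 4, 2, 9, 7, 12, 1, 13, 5]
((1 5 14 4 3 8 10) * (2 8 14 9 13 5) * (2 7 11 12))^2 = (1 11 2 10 7 12 8)(3 4 14)(5 13 9)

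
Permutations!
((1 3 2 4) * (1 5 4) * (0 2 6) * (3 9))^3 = ((0 2 1 9 3 6)(4 5))^3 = (0 9)(1 6)(2 3)(4 5)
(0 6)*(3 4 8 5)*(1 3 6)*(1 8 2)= [8, 3, 1, 4, 2, 6, 0, 7, 5]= (0 8 5 6)(1 3 4 2)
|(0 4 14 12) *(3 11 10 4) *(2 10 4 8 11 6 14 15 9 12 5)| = 13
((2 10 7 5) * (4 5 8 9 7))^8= ((2 10 4 5)(7 8 9))^8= (10)(7 9 8)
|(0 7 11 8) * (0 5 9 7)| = |(5 9 7 11 8)| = 5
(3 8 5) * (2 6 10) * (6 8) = (2 8 5 3 6 10) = [0, 1, 8, 6, 4, 3, 10, 7, 5, 9, 2]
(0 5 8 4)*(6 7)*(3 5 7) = (0 7 6 3 5 8 4) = [7, 1, 2, 5, 0, 8, 3, 6, 4]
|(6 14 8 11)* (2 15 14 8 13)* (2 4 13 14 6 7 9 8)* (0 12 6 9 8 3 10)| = 24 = |(0 12 6 2 15 9 3 10)(4 13)(7 8 11)|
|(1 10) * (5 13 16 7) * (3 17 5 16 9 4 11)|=14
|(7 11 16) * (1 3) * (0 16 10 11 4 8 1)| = |(0 16 7 4 8 1 3)(10 11)| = 14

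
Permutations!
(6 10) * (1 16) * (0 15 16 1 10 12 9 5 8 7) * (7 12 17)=(0 15 16 10 6 17 7)(5 8 12 9)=[15, 1, 2, 3, 4, 8, 17, 0, 12, 5, 6, 11, 9, 13, 14, 16, 10, 7]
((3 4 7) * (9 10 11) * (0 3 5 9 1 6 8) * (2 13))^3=((0 3 4 7 5 9 10 11 1 6 8)(2 13))^3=(0 7 10 6 3 5 11 8 4 9 1)(2 13)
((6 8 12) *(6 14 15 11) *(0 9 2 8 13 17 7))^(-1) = (0 7 17 13 6 11 15 14 12 8 2 9)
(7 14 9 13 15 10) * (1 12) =(1 12)(7 14 9 13 15 10) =[0, 12, 2, 3, 4, 5, 6, 14, 8, 13, 7, 11, 1, 15, 9, 10]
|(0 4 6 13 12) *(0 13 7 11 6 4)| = 6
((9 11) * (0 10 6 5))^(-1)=((0 10 6 5)(9 11))^(-1)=(0 5 6 10)(9 11)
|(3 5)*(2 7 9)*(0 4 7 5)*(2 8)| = |(0 4 7 9 8 2 5 3)| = 8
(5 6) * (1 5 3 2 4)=(1 5 6 3 2 4)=[0, 5, 4, 2, 1, 6, 3]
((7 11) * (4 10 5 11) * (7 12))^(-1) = ((4 10 5 11 12 7))^(-1) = (4 7 12 11 5 10)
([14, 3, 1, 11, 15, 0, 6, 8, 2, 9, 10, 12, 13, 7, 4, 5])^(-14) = [14, 11, 3, 12, 15, 0, 6, 2, 1, 9, 10, 13, 7, 8, 4, 5]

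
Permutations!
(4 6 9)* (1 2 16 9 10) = [0, 2, 16, 3, 6, 5, 10, 7, 8, 4, 1, 11, 12, 13, 14, 15, 9] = (1 2 16 9 4 6 10)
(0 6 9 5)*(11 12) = (0 6 9 5)(11 12) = [6, 1, 2, 3, 4, 0, 9, 7, 8, 5, 10, 12, 11]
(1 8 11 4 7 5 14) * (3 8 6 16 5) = (1 6 16 5 14)(3 8 11 4 7) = [0, 6, 2, 8, 7, 14, 16, 3, 11, 9, 10, 4, 12, 13, 1, 15, 5]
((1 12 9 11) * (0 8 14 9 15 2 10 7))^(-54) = ((0 8 14 9 11 1 12 15 2 10 7))^(-54) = (0 8 14 9 11 1 12 15 2 10 7)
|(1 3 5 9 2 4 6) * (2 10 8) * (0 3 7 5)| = |(0 3)(1 7 5 9 10 8 2 4 6)| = 18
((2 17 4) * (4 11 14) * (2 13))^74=((2 17 11 14 4 13))^74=(2 11 4)(13 17 14)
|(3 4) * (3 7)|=3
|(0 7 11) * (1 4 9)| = |(0 7 11)(1 4 9)| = 3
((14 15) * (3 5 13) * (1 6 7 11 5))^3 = ((1 6 7 11 5 13 3)(14 15))^3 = (1 11 3 7 13 6 5)(14 15)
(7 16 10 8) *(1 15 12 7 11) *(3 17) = (1 15 12 7 16 10 8 11)(3 17) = [0, 15, 2, 17, 4, 5, 6, 16, 11, 9, 8, 1, 7, 13, 14, 12, 10, 3]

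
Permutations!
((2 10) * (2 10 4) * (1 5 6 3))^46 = ((10)(1 5 6 3)(2 4))^46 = (10)(1 6)(3 5)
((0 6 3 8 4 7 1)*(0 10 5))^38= ((0 6 3 8 4 7 1 10 5))^38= (0 3 4 1 5 6 8 7 10)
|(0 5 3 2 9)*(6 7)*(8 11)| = |(0 5 3 2 9)(6 7)(8 11)| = 10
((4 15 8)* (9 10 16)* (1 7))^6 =((1 7)(4 15 8)(9 10 16))^6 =(16)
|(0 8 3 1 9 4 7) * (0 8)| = 6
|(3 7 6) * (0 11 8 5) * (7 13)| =4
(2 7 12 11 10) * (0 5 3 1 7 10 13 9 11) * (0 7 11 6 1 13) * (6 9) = (0 5 3 13 6 1 11)(2 10)(7 12) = [5, 11, 10, 13, 4, 3, 1, 12, 8, 9, 2, 0, 7, 6]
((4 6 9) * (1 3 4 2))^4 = ((1 3 4 6 9 2))^4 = (1 9 4)(2 6 3)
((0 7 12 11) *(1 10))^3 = ((0 7 12 11)(1 10))^3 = (0 11 12 7)(1 10)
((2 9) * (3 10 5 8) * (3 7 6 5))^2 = ((2 9)(3 10)(5 8 7 6))^2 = (10)(5 7)(6 8)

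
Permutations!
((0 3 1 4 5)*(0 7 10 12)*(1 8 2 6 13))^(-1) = ((0 3 8 2 6 13 1 4 5 7 10 12))^(-1) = (0 12 10 7 5 4 1 13 6 2 8 3)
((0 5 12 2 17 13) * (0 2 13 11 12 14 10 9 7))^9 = (0 10)(2 13 12 11 17)(5 9)(7 14)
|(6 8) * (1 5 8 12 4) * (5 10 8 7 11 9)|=|(1 10 8 6 12 4)(5 7 11 9)|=12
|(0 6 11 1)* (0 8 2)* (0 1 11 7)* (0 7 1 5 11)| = 7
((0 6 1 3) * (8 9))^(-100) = ((0 6 1 3)(8 9))^(-100) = (9)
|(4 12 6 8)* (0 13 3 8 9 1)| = |(0 13 3 8 4 12 6 9 1)| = 9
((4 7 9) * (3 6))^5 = (3 6)(4 9 7)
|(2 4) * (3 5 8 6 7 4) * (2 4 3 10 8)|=|(2 10 8 6 7 3 5)|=7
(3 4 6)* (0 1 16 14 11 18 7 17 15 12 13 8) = (0 1 16 14 11 18 7 17 15 12 13 8)(3 4 6) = [1, 16, 2, 4, 6, 5, 3, 17, 0, 9, 10, 18, 13, 8, 11, 12, 14, 15, 7]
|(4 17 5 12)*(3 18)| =4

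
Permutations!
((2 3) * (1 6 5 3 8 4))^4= ((1 6 5 3 2 8 4))^4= (1 2 6 8 5 4 3)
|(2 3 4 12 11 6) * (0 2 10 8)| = 9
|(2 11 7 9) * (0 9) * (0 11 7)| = 5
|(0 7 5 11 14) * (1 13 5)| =|(0 7 1 13 5 11 14)| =7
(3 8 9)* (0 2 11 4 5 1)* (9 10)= (0 2 11 4 5 1)(3 8 10 9)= [2, 0, 11, 8, 5, 1, 6, 7, 10, 3, 9, 4]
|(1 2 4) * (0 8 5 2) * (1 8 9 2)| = 7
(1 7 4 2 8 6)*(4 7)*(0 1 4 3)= (0 1 3)(2 8 6 4)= [1, 3, 8, 0, 2, 5, 4, 7, 6]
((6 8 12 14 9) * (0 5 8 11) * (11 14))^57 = (14)(0 8 11 5 12)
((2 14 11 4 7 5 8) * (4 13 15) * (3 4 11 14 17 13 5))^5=(2 5 15 17 8 11 13)(3 7 4)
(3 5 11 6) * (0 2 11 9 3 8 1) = (0 2 11 6 8 1)(3 5 9) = [2, 0, 11, 5, 4, 9, 8, 7, 1, 3, 10, 6]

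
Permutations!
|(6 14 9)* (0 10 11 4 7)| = |(0 10 11 4 7)(6 14 9)| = 15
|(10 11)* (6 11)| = 3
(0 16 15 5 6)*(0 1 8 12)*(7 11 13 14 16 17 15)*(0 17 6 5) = [6, 8, 2, 3, 4, 5, 1, 11, 12, 9, 10, 13, 17, 14, 16, 0, 7, 15] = (0 6 1 8 12 17 15)(7 11 13 14 16)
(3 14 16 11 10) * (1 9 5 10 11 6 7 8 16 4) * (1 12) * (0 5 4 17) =(0 5 10 3 14 17)(1 9 4 12)(6 7 8 16) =[5, 9, 2, 14, 12, 10, 7, 8, 16, 4, 3, 11, 1, 13, 17, 15, 6, 0]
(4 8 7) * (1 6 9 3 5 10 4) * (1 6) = (3 5 10 4 8 7 6 9) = [0, 1, 2, 5, 8, 10, 9, 6, 7, 3, 4]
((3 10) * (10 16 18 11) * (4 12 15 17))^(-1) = (3 10 11 18 16)(4 17 15 12) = ((3 16 18 11 10)(4 12 15 17))^(-1)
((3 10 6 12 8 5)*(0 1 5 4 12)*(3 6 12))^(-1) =((0 1 5 6)(3 10 12 8 4))^(-1) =(0 6 5 1)(3 4 8 12 10)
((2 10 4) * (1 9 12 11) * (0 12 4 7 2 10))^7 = ((0 12 11 1 9 4 10 7 2))^7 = (0 7 4 1 12 2 10 9 11)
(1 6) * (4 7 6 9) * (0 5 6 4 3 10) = (0 5 6 1 9 3 10)(4 7) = [5, 9, 2, 10, 7, 6, 1, 4, 8, 3, 0]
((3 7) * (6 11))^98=(11)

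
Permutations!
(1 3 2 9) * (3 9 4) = (1 9)(2 4 3) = [0, 9, 4, 2, 3, 5, 6, 7, 8, 1]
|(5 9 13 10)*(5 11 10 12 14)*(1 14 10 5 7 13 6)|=|(1 14 7 13 12 10 11 5 9 6)|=10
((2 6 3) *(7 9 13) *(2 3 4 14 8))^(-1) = (2 8 14 4 6)(7 13 9)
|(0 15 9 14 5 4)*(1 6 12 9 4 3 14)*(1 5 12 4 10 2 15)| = 60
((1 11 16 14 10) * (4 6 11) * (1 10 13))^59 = ((1 4 6 11 16 14 13))^59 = (1 11 13 6 14 4 16)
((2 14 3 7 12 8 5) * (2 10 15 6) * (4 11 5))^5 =((2 14 3 7 12 8 4 11 5 10 15 6))^5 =(2 8 15 7 5 14 4 6 12 10 3 11)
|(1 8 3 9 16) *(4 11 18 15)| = 20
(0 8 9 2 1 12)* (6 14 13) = (0 8 9 2 1 12)(6 14 13) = [8, 12, 1, 3, 4, 5, 14, 7, 9, 2, 10, 11, 0, 6, 13]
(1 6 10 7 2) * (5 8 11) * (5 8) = [0, 6, 1, 3, 4, 5, 10, 2, 11, 9, 7, 8] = (1 6 10 7 2)(8 11)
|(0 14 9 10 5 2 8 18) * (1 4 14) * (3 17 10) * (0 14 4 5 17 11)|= 10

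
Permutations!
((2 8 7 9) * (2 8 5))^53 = ((2 5)(7 9 8))^53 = (2 5)(7 8 9)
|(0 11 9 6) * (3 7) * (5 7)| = |(0 11 9 6)(3 5 7)| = 12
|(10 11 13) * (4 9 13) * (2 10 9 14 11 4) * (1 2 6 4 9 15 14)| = 10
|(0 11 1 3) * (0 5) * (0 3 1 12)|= 6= |(0 11 12)(3 5)|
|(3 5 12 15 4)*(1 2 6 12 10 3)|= |(1 2 6 12 15 4)(3 5 10)|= 6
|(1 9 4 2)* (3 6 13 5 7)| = |(1 9 4 2)(3 6 13 5 7)| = 20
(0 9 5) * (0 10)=(0 9 5 10)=[9, 1, 2, 3, 4, 10, 6, 7, 8, 5, 0]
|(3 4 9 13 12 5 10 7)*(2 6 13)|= 10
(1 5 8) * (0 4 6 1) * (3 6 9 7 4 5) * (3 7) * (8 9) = (0 5 9 3 6 1 7 4 8) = [5, 7, 2, 6, 8, 9, 1, 4, 0, 3]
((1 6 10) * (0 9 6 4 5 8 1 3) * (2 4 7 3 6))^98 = (10)(0 3 7 1 8 5 4 2 9)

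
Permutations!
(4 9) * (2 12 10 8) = (2 12 10 8)(4 9) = [0, 1, 12, 3, 9, 5, 6, 7, 2, 4, 8, 11, 10]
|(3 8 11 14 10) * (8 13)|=6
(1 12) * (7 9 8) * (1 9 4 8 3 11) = (1 12 9 3 11)(4 8 7) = [0, 12, 2, 11, 8, 5, 6, 4, 7, 3, 10, 1, 9]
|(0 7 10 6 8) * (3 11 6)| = |(0 7 10 3 11 6 8)| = 7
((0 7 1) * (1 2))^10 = ((0 7 2 1))^10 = (0 2)(1 7)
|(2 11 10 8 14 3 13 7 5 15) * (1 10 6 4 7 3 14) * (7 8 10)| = |(1 7 5 15 2 11 6 4 8)(3 13)| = 18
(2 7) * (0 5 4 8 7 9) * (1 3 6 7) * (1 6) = (0 5 4 8 6 7 2 9)(1 3) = [5, 3, 9, 1, 8, 4, 7, 2, 6, 0]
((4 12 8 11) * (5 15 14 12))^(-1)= (4 11 8 12 14 15 5)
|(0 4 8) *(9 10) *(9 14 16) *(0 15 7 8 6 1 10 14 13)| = |(0 4 6 1 10 13)(7 8 15)(9 14 16)| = 6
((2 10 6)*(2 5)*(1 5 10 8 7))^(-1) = (1 7 8 2 5)(6 10)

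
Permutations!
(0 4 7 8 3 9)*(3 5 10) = (0 4 7 8 5 10 3 9) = [4, 1, 2, 9, 7, 10, 6, 8, 5, 0, 3]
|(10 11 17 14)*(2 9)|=|(2 9)(10 11 17 14)|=4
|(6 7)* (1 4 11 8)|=4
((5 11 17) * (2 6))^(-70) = ((2 6)(5 11 17))^(-70) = (5 17 11)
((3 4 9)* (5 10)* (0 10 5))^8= ((0 10)(3 4 9))^8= (10)(3 9 4)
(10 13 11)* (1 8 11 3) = (1 8 11 10 13 3) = [0, 8, 2, 1, 4, 5, 6, 7, 11, 9, 13, 10, 12, 3]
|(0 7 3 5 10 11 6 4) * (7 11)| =4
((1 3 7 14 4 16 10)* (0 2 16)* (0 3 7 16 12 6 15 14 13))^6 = ((0 2 12 6 15 14 4 3 16 10 1 7 13))^6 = (0 4 13 14 7 15 1 6 10 12 16 2 3)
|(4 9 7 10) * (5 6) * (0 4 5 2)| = 8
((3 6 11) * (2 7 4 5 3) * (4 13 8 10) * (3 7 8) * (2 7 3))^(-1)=(2 13 7 11 6 3 5 4 10 8)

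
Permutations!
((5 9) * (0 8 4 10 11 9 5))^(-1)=((0 8 4 10 11 9))^(-1)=(0 9 11 10 4 8)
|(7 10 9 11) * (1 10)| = 5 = |(1 10 9 11 7)|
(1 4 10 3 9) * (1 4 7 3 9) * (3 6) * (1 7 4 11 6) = [0, 4, 2, 7, 10, 5, 3, 1, 8, 11, 9, 6] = (1 4 10 9 11 6 3 7)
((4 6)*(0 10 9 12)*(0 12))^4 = ((12)(0 10 9)(4 6))^4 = (12)(0 10 9)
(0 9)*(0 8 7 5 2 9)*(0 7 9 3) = [7, 1, 3, 0, 4, 2, 6, 5, 9, 8] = (0 7 5 2 3)(8 9)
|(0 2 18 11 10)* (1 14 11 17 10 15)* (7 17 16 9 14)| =12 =|(0 2 18 16 9 14 11 15 1 7 17 10)|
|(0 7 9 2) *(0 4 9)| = 6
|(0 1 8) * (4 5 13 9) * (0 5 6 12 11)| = 10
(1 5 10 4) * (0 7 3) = (0 7 3)(1 5 10 4) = [7, 5, 2, 0, 1, 10, 6, 3, 8, 9, 4]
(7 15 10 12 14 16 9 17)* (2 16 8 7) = (2 16 9 17)(7 15 10 12 14 8) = [0, 1, 16, 3, 4, 5, 6, 15, 7, 17, 12, 11, 14, 13, 8, 10, 9, 2]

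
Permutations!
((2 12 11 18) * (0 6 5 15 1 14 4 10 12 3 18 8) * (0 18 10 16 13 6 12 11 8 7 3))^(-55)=(18)(1 14 4 16 13 6 5 15)(3 10 11 7)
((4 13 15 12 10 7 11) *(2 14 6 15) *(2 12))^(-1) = ((2 14 6 15)(4 13 12 10 7 11))^(-1) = (2 15 6 14)(4 11 7 10 12 13)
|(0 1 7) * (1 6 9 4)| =|(0 6 9 4 1 7)| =6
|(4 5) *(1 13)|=2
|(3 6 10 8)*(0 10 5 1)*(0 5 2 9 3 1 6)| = |(0 10 8 1 5 6 2 9 3)| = 9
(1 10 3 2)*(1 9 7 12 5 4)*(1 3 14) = (1 10 14)(2 9 7 12 5 4 3) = [0, 10, 9, 2, 3, 4, 6, 12, 8, 7, 14, 11, 5, 13, 1]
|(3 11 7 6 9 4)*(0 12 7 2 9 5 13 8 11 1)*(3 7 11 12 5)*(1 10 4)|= |(0 5 13 8 12 11 2 9 1)(3 10 4 7 6)|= 45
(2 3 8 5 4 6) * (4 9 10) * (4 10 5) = (10)(2 3 8 4 6)(5 9) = [0, 1, 3, 8, 6, 9, 2, 7, 4, 5, 10]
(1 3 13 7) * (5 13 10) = [0, 3, 2, 10, 4, 13, 6, 1, 8, 9, 5, 11, 12, 7] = (1 3 10 5 13 7)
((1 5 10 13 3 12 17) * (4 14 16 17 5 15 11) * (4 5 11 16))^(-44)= ((1 15 16 17)(3 12 11 5 10 13)(4 14))^(-44)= (17)(3 10 11)(5 12 13)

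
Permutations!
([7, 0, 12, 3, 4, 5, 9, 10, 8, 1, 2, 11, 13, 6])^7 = [9, 6, 7, 3, 4, 5, 12, 1, 8, 13, 0, 11, 10, 2]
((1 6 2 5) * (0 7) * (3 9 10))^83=((0 7)(1 6 2 5)(3 9 10))^83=(0 7)(1 5 2 6)(3 10 9)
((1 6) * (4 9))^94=(9)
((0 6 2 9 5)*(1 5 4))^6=((0 6 2 9 4 1 5))^6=(0 5 1 4 9 2 6)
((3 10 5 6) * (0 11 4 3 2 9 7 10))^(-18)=(0 4)(3 11)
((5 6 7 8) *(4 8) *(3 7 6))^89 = (3 5 8 4 7)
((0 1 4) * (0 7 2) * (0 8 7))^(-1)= ((0 1 4)(2 8 7))^(-1)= (0 4 1)(2 7 8)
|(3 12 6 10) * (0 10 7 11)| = |(0 10 3 12 6 7 11)| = 7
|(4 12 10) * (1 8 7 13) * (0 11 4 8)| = |(0 11 4 12 10 8 7 13 1)| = 9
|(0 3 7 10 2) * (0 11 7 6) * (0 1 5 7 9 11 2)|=|(0 3 6 1 5 7 10)(9 11)|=14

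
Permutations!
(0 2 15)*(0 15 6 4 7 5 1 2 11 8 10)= (15)(0 11 8 10)(1 2 6 4 7 5)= [11, 2, 6, 3, 7, 1, 4, 5, 10, 9, 0, 8, 12, 13, 14, 15]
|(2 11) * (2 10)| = |(2 11 10)| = 3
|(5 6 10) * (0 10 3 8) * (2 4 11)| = |(0 10 5 6 3 8)(2 4 11)| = 6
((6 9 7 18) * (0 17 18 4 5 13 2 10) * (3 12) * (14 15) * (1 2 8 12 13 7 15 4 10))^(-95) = (0 9 5 17 15 7 18 14 10 6 4)(1 2)(3 13 8 12)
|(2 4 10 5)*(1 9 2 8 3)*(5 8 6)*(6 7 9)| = 10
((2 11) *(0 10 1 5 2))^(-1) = (0 11 2 5 1 10)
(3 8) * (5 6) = (3 8)(5 6) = [0, 1, 2, 8, 4, 6, 5, 7, 3]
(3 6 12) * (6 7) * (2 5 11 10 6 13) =(2 5 11 10 6 12 3 7 13) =[0, 1, 5, 7, 4, 11, 12, 13, 8, 9, 6, 10, 3, 2]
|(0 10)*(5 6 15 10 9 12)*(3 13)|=|(0 9 12 5 6 15 10)(3 13)|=14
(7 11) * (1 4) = (1 4)(7 11) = [0, 4, 2, 3, 1, 5, 6, 11, 8, 9, 10, 7]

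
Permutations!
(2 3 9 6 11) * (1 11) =(1 11 2 3 9 6) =[0, 11, 3, 9, 4, 5, 1, 7, 8, 6, 10, 2]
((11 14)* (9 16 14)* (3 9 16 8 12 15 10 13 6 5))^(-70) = ((3 9 8 12 15 10 13 6 5)(11 16 14))^(-70) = (3 8 15 13 5 9 12 10 6)(11 14 16)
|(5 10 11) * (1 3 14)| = 3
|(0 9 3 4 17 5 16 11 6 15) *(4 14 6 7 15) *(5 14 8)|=36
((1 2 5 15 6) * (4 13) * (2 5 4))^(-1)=(1 6 15 5)(2 13 4)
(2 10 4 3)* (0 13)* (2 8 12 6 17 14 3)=(0 13)(2 10 4)(3 8 12 6 17 14)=[13, 1, 10, 8, 2, 5, 17, 7, 12, 9, 4, 11, 6, 0, 3, 15, 16, 14]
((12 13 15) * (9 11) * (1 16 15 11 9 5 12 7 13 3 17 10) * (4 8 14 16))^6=((1 4 8 14 16 15 7 13 11 5 12 3 17 10))^6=(1 7 17 16 12 8 11)(3 14 5 4 13 10 15)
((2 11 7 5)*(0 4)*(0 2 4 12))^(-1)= (0 12)(2 4 5 7 11)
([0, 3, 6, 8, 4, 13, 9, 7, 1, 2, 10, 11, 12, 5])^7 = (1 3 8)(2 6 9)(5 13)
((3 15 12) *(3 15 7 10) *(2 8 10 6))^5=(2 6 7 3 10 8)(12 15)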